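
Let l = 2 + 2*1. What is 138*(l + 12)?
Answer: 2208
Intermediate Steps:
l = 4 (l = 2 + 2 = 4)
138*(l + 12) = 138*(4 + 12) = 138*16 = 2208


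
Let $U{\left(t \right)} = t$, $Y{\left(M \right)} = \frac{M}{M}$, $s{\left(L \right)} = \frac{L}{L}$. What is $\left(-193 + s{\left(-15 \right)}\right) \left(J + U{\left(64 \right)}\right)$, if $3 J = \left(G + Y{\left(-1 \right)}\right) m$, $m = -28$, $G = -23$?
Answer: $-51712$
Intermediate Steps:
$s{\left(L \right)} = 1$
$Y{\left(M \right)} = 1$
$J = \frac{616}{3}$ ($J = \frac{\left(-23 + 1\right) \left(-28\right)}{3} = \frac{\left(-22\right) \left(-28\right)}{3} = \frac{1}{3} \cdot 616 = \frac{616}{3} \approx 205.33$)
$\left(-193 + s{\left(-15 \right)}\right) \left(J + U{\left(64 \right)}\right) = \left(-193 + 1\right) \left(\frac{616}{3} + 64\right) = \left(-192\right) \frac{808}{3} = -51712$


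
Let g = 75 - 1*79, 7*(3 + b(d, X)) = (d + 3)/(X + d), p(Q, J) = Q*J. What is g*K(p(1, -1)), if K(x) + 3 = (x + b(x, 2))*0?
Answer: 12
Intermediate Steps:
p(Q, J) = J*Q
b(d, X) = -3 + (3 + d)/(7*(X + d)) (b(d, X) = -3 + ((d + 3)/(X + d))/7 = -3 + ((3 + d)/(X + d))/7 = -3 + (3 + d)/(7*(X + d)))
g = -4 (g = 75 - 79 = -4)
K(x) = -3 (K(x) = -3 + (x + (3 - 21*2 - 20*x)/(7*(2 + x)))*0 = -3 + (x + (3 - 42 - 20*x)/(7*(2 + x)))*0 = -3 + (x + (-39 - 20*x)/(7*(2 + x)))*0 = -3 + 0 = -3)
g*K(p(1, -1)) = -4*(-3) = 12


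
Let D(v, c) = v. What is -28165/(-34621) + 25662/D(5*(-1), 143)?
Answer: -888303277/173105 ≈ -5131.6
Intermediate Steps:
-28165/(-34621) + 25662/D(5*(-1), 143) = -28165/(-34621) + 25662/((5*(-1))) = -28165*(-1/34621) + 25662/(-5) = 28165/34621 + 25662*(-⅕) = 28165/34621 - 25662/5 = -888303277/173105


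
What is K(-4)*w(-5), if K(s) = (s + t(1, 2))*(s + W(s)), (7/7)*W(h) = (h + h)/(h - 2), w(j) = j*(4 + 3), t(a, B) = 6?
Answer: 560/3 ≈ 186.67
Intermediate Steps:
w(j) = 7*j (w(j) = j*7 = 7*j)
W(h) = 2*h/(-2 + h) (W(h) = (h + h)/(h - 2) = (2*h)/(-2 + h) = 2*h/(-2 + h))
K(s) = (6 + s)*(s + 2*s/(-2 + s)) (K(s) = (s + 6)*(s + 2*s/(-2 + s)) = (6 + s)*(s + 2*s/(-2 + s)))
K(-4)*w(-5) = ((-4)²*(6 - 4)/(-2 - 4))*(7*(-5)) = (16*2/(-6))*(-35) = (16*(-⅙)*2)*(-35) = -16/3*(-35) = 560/3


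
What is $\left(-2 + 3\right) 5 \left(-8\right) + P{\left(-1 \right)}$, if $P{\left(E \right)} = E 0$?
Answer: $-40$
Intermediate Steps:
$P{\left(E \right)} = 0$
$\left(-2 + 3\right) 5 \left(-8\right) + P{\left(-1 \right)} = \left(-2 + 3\right) 5 \left(-8\right) + 0 = 1 \cdot 5 \left(-8\right) + 0 = 5 \left(-8\right) + 0 = -40 + 0 = -40$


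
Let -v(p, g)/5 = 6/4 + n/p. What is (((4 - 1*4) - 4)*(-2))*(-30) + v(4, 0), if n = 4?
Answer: -505/2 ≈ -252.50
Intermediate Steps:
v(p, g) = -15/2 - 20/p (v(p, g) = -5*(6/4 + 4/p) = -5*(6*(¼) + 4/p) = -5*(3/2 + 4/p) = -15/2 - 20/p)
(((4 - 1*4) - 4)*(-2))*(-30) + v(4, 0) = (((4 - 1*4) - 4)*(-2))*(-30) + (-15/2 - 20/4) = (((4 - 4) - 4)*(-2))*(-30) + (-15/2 - 20*¼) = ((0 - 4)*(-2))*(-30) + (-15/2 - 5) = -4*(-2)*(-30) - 25/2 = 8*(-30) - 25/2 = -240 - 25/2 = -505/2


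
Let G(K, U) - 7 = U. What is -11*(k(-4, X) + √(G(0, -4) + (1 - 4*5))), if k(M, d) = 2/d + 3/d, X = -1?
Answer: 55 - 44*I ≈ 55.0 - 44.0*I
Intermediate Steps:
G(K, U) = 7 + U
k(M, d) = 5/d
-11*(k(-4, X) + √(G(0, -4) + (1 - 4*5))) = -11*(5/(-1) + √((7 - 4) + (1 - 4*5))) = -11*(5*(-1) + √(3 + (1 - 20))) = -11*(-5 + √(3 - 19)) = -11*(-5 + √(-16)) = -11*(-5 + 4*I) = 55 - 44*I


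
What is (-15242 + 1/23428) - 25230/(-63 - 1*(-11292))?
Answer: -1336783308705/87691004 ≈ -15244.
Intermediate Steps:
(-15242 + 1/23428) - 25230/(-63 - 1*(-11292)) = (-15242 + 1/23428) - 25230/(-63 + 11292) = -357089575/23428 - 25230/11229 = -357089575/23428 - 25230*1/11229 = -357089575/23428 - 8410/3743 = -1336783308705/87691004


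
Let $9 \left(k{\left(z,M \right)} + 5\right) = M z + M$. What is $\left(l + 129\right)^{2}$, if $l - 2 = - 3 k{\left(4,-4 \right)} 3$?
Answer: $38416$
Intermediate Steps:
$k{\left(z,M \right)} = -5 + \frac{M}{9} + \frac{M z}{9}$ ($k{\left(z,M \right)} = -5 + \frac{M z + M}{9} = -5 + \frac{M + M z}{9} = -5 + \left(\frac{M}{9} + \frac{M z}{9}\right) = -5 + \frac{M}{9} + \frac{M z}{9}$)
$l = 67$ ($l = 2 + - 3 \left(-5 + \frac{1}{9} \left(-4\right) + \frac{1}{9} \left(-4\right) 4\right) 3 = 2 + - 3 \left(-5 - \frac{4}{9} - \frac{16}{9}\right) 3 = 2 + \left(-3\right) \left(- \frac{65}{9}\right) 3 = 2 + \frac{65}{3} \cdot 3 = 2 + 65 = 67$)
$\left(l + 129\right)^{2} = \left(67 + 129\right)^{2} = 196^{2} = 38416$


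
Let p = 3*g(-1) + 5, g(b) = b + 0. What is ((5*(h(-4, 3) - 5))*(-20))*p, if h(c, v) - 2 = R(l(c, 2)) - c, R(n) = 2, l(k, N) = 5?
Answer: -600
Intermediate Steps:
g(b) = b
p = 2 (p = 3*(-1) + 5 = -3 + 5 = 2)
h(c, v) = 4 - c (h(c, v) = 2 + (2 - c) = 4 - c)
((5*(h(-4, 3) - 5))*(-20))*p = ((5*((4 - 1*(-4)) - 5))*(-20))*2 = ((5*((4 + 4) - 5))*(-20))*2 = ((5*(8 - 5))*(-20))*2 = ((5*3)*(-20))*2 = (15*(-20))*2 = -300*2 = -600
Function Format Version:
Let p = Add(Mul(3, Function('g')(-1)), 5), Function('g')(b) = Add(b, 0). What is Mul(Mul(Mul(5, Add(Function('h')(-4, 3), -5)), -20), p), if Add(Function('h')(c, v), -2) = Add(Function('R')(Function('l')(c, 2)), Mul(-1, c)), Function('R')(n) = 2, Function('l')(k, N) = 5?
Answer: -600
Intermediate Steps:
Function('g')(b) = b
p = 2 (p = Add(Mul(3, -1), 5) = Add(-3, 5) = 2)
Function('h')(c, v) = Add(4, Mul(-1, c)) (Function('h')(c, v) = Add(2, Add(2, Mul(-1, c))) = Add(4, Mul(-1, c)))
Mul(Mul(Mul(5, Add(Function('h')(-4, 3), -5)), -20), p) = Mul(Mul(Mul(5, Add(Add(4, Mul(-1, -4)), -5)), -20), 2) = Mul(Mul(Mul(5, Add(Add(4, 4), -5)), -20), 2) = Mul(Mul(Mul(5, Add(8, -5)), -20), 2) = Mul(Mul(Mul(5, 3), -20), 2) = Mul(Mul(15, -20), 2) = Mul(-300, 2) = -600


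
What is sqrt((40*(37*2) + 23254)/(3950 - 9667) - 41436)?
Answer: I*sqrt(1354447777242)/5717 ≈ 203.57*I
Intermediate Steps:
sqrt((40*(37*2) + 23254)/(3950 - 9667) - 41436) = sqrt((40*74 + 23254)/(-5717) - 41436) = sqrt((2960 + 23254)*(-1/5717) - 41436) = sqrt(26214*(-1/5717) - 41436) = sqrt(-26214/5717 - 41436) = sqrt(-236915826/5717) = I*sqrt(1354447777242)/5717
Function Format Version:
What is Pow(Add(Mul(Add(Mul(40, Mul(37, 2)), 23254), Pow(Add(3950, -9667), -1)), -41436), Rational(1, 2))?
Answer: Mul(Rational(1, 5717), I, Pow(1354447777242, Rational(1, 2))) ≈ Mul(203.57, I)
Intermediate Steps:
Pow(Add(Mul(Add(Mul(40, Mul(37, 2)), 23254), Pow(Add(3950, -9667), -1)), -41436), Rational(1, 2)) = Pow(Add(Mul(Add(Mul(40, 74), 23254), Pow(-5717, -1)), -41436), Rational(1, 2)) = Pow(Add(Mul(Add(2960, 23254), Rational(-1, 5717)), -41436), Rational(1, 2)) = Pow(Add(Mul(26214, Rational(-1, 5717)), -41436), Rational(1, 2)) = Pow(Add(Rational(-26214, 5717), -41436), Rational(1, 2)) = Pow(Rational(-236915826, 5717), Rational(1, 2)) = Mul(Rational(1, 5717), I, Pow(1354447777242, Rational(1, 2)))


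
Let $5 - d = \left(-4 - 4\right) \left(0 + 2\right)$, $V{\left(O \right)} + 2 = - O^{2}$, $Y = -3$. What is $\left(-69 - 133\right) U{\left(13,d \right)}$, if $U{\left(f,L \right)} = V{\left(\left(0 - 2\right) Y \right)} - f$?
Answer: $10302$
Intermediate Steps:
$V{\left(O \right)} = -2 - O^{2}$
$d = 21$ ($d = 5 - \left(-4 - 4\right) \left(0 + 2\right) = 5 - \left(-8\right) 2 = 5 - -16 = 5 + 16 = 21$)
$U{\left(f,L \right)} = -38 - f$ ($U{\left(f,L \right)} = \left(-2 - \left(\left(0 - 2\right) \left(-3\right)\right)^{2}\right) - f = \left(-2 - \left(\left(-2\right) \left(-3\right)\right)^{2}\right) - f = \left(-2 - 6^{2}\right) - f = \left(-2 - 36\right) - f = -38 - f$)
$\left(-69 - 133\right) U{\left(13,d \right)} = \left(-69 - 133\right) \left(-38 - 13\right) = - 202 \left(-38 - 13\right) = \left(-202\right) \left(-51\right) = 10302$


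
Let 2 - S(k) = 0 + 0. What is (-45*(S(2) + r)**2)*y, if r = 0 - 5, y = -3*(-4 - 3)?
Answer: -8505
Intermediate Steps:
S(k) = 2 (S(k) = 2 - (0 + 0) = 2 - 1*0 = 2 + 0 = 2)
y = 21 (y = -3*(-7) = 21)
r = -5
(-45*(S(2) + r)**2)*y = -45*(2 - 5)**2*21 = -45*(-3)**2*21 = -45*9*21 = -405*21 = -8505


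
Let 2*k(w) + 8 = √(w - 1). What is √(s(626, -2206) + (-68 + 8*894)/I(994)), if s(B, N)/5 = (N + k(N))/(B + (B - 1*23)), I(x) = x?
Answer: √(-56779780336 + 61953890*I*√2207)/174518 ≈ 0.034983 + 1.3658*I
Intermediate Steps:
k(w) = -4 + √(-1 + w)/2 (k(w) = -4 + √(w - 1)/2 = -4 + √(-1 + w)/2)
s(B, N) = 5*(-4 + N + √(-1 + N)/2)/(-23 + 2*B) (s(B, N) = 5*((N + (-4 + √(-1 + N)/2))/(B + (B - 1*23))) = 5*((-4 + N + √(-1 + N)/2)/(B + (B - 23))) = 5*((-4 + N + √(-1 + N)/2)/(B + (-23 + B))) = 5*((-4 + N + √(-1 + N)/2)/(-23 + 2*B)) = 5*(-4 + N + √(-1 + N)/2)/(-23 + 2*B))
√(s(626, -2206) + (-68 + 8*894)/I(994)) = √(5*(-8 + √(-1 - 2206) + 2*(-2206))/(2*(-23 + 2*626)) + (-68 + 8*894)/994) = √(5*(-8 + √(-2207) - 4412)/(2*(-23 + 1252)) + (-68 + 7152)*(1/994)) = √((5/2)*(-8 + I*√2207 - 4412)/1229 + 7084*(1/994)) = √((5/2)*(1/1229)*(-4420 + I*√2207) + 506/71) = √((-11050/1229 + 5*I*√2207/2458) + 506/71) = √(-162676/87259 + 5*I*√2207/2458)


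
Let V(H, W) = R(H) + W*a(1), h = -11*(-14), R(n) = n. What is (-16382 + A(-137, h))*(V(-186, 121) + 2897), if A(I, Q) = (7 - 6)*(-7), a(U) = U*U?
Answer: -46413648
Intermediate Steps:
a(U) = U**2
h = 154
A(I, Q) = -7 (A(I, Q) = 1*(-7) = -7)
V(H, W) = H + W (V(H, W) = H + W*1**2 = H + W*1 = H + W)
(-16382 + A(-137, h))*(V(-186, 121) + 2897) = (-16382 - 7)*((-186 + 121) + 2897) = -16389*(-65 + 2897) = -16389*2832 = -46413648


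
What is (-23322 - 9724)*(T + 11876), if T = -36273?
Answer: 806223262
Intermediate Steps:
(-23322 - 9724)*(T + 11876) = (-23322 - 9724)*(-36273 + 11876) = -33046*(-24397) = 806223262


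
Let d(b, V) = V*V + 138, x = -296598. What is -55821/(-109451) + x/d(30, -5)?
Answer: -32453848875/17840513 ≈ -1819.1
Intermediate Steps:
d(b, V) = 138 + V**2 (d(b, V) = V**2 + 138 = 138 + V**2)
-55821/(-109451) + x/d(30, -5) = -55821/(-109451) - 296598/(138 + (-5)**2) = -55821*(-1/109451) - 296598/(138 + 25) = 55821/109451 - 296598/163 = -32453848875/17840513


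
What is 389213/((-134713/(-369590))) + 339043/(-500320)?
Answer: 71970602415954741/67399608160 ≈ 1.0678e+6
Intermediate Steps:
389213/((-134713/(-369590))) + 339043/(-500320) = 389213/((-134713*(-1/369590))) + 339043*(-1/500320) = 389213/(134713/369590) - 339043/500320 = 389213*(369590/134713) - 339043/500320 = 143849232670/134713 - 339043/500320 = 71970602415954741/67399608160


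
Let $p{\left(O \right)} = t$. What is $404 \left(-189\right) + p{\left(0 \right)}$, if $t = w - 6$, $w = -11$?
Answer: $-76373$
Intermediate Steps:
$t = -17$ ($t = -11 - 6 = -17$)
$p{\left(O \right)} = -17$
$404 \left(-189\right) + p{\left(0 \right)} = 404 \left(-189\right) - 17 = -76356 - 17 = -76373$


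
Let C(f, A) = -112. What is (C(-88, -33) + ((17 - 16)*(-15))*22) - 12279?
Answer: -12721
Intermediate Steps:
(C(-88, -33) + ((17 - 16)*(-15))*22) - 12279 = (-112 + ((17 - 16)*(-15))*22) - 12279 = (-112 + (1*(-15))*22) - 12279 = (-112 - 15*22) - 12279 = (-112 - 330) - 12279 = -442 - 12279 = -12721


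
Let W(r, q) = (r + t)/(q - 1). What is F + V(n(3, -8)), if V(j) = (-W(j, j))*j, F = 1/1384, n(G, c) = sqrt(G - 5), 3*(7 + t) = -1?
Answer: (-8301*I + 30451*sqrt(2))/(4152*(I + sqrt(2))) ≈ 4.2229 - 4.3998*I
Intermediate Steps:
t = -22/3 (t = -7 + (1/3)*(-1) = -7 - 1/3 = -22/3 ≈ -7.3333)
W(r, q) = (-22/3 + r)/(-1 + q) (W(r, q) = (r - 22/3)/(q - 1) = (-22/3 + r)/(-1 + q))
n(G, c) = sqrt(-5 + G)
F = 1/1384 ≈ 0.00072254
V(j) = -j*(-22/3 + j)/(-1 + j) (V(j) = (-(-22/3 + j)/(-1 + j))*j = -j*(-22/3 + j)/(-1 + j))
F + V(n(3, -8)) = 1/1384 + sqrt(-5 + 3)*(22 - 3*sqrt(-5 + 3))/(3*(-1 + sqrt(-5 + 3))) = 1/1384 + sqrt(-2)*(22 - 3*I*sqrt(2))/(3*(-1 + sqrt(-2))) = 1/1384 + (I*sqrt(2))*(22 - 3*I*sqrt(2))/(3*(-1 + I*sqrt(2))) = 1/1384 + I*sqrt(2)*(22 - 3*I*sqrt(2))/(3*(-1 + I*sqrt(2)))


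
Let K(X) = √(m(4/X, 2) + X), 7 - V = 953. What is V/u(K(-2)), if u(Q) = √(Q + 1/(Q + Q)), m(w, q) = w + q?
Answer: 946*2^(¾)*√3*I^(3/2)/3 ≈ -649.51 + 649.51*I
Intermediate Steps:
V = -946 (V = 7 - 1*953 = 7 - 953 = -946)
m(w, q) = q + w
K(X) = √(2 + X + 4/X) (K(X) = √((2 + 4/X) + X) = √(2 + X + 4/X))
u(Q) = √(Q + 1/(2*Q))
V/u(K(-2)) = -946*2/√(2/(√(2 - 2 + 4/(-2))) + 4*√(2 - 2 + 4/(-2))) = -946*2/√(2/(√(2 - 2 + 4*(-½))) + 4*√(2 - 2 + 4*(-½))) = -946*2/√(2/(√(2 - 2 - 2)) + 4*√(2 - 2 - 2)) = -946*2/√(2/(√(-2)) + 4*√(-2)) = -946*2/√(2/((I*√2)) + 4*(I*√2)) = -946*2/√(2*(-I*√2/2) + 4*I*√2) = -946*2/√(-I*√2 + 4*I*√2) = -946*(-2^(¾)*√3*I^(3/2)/3) = -(-946)*2^(¾)*√3*I^(3/2)/3 = 946*2^(¾)*√3*I^(3/2)/3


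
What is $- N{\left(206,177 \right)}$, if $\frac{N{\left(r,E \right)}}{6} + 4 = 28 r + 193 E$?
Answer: $-239550$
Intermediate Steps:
$N{\left(r,E \right)} = -24 + 168 r + 1158 E$ ($N{\left(r,E \right)} = -24 + 6 \left(28 r + 193 E\right) = -24 + \left(168 r + 1158 E\right) = -24 + 168 r + 1158 E$)
$- N{\left(206,177 \right)} = - (-24 + 168 \cdot 206 + 1158 \cdot 177) = - (-24 + 34608 + 204966) = \left(-1\right) 239550 = -239550$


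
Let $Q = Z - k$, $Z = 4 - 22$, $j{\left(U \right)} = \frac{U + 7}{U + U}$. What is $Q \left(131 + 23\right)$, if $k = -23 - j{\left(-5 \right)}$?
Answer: $\frac{3696}{5} \approx 739.2$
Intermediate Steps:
$j{\left(U \right)} = \frac{7 + U}{2 U}$
$k = - \frac{114}{5}$ ($k = -23 - \frac{7 - 5}{2 \left(-5\right)} = -23 - \frac{1}{2} \left(- \frac{1}{5}\right) 2 = -23 - - \frac{1}{5} = -23 + \frac{1}{5} = - \frac{114}{5} \approx -22.8$)
$Z = -18$
$Q = \frac{24}{5}$ ($Q = -18 - - \frac{114}{5} = -18 + \frac{114}{5} = \frac{24}{5} \approx 4.8$)
$Q \left(131 + 23\right) = \frac{24 \left(131 + 23\right)}{5} = \frac{24}{5} \cdot 154 = \frac{3696}{5}$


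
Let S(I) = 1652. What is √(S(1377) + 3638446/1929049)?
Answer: √6154490773968306/1929049 ≈ 40.668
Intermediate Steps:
√(S(1377) + 3638446/1929049) = √(1652 + 3638446/1929049) = √(3190427394/1929049) = √6154490773968306/1929049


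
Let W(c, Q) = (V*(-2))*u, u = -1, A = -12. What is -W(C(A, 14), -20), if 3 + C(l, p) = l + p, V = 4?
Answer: -8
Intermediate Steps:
C(l, p) = -3 + l + p (C(l, p) = -3 + (l + p) = -3 + l + p)
W(c, Q) = 8 (W(c, Q) = (4*(-2))*(-1) = -8*(-1) = 8)
-W(C(A, 14), -20) = -1*8 = -8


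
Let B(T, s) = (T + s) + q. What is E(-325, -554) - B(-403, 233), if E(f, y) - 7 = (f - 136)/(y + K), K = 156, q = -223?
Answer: 159661/398 ≈ 401.16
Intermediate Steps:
B(T, s) = -223 + T + s (B(T, s) = (T + s) - 223 = -223 + T + s)
E(f, y) = 7 + (-136 + f)/(156 + y) (E(f, y) = 7 + (f - 136)/(y + 156) = 7 + (-136 + f)/(156 + y))
E(-325, -554) - B(-403, 233) = (956 - 325 + 7*(-554))/(156 - 554) - (-223 - 403 + 233) = (956 - 325 - 3878)/(-398) - 1*(-393) = -1/398*(-3247) + 393 = 3247/398 + 393 = 159661/398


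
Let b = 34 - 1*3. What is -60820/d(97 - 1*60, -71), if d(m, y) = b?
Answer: -60820/31 ≈ -1961.9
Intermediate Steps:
b = 31 (b = 34 - 3 = 31)
d(m, y) = 31
-60820/d(97 - 1*60, -71) = -60820/31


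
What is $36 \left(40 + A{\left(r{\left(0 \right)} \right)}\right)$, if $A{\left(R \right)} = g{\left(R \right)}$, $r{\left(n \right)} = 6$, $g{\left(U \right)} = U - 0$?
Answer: $1656$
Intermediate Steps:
$g{\left(U \right)} = U$ ($g{\left(U \right)} = U + 0 = U$)
$A{\left(R \right)} = R$
$36 \left(40 + A{\left(r{\left(0 \right)} \right)}\right) = 36 \left(40 + 6\right) = 36 \cdot 46 = 1656$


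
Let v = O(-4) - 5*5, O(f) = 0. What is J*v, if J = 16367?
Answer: -409175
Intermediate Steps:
v = -25 (v = 0 - 5*5 = 0 - 25 = -25)
J*v = 16367*(-25) = -409175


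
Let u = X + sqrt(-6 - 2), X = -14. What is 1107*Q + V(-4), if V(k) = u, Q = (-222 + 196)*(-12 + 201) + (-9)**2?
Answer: -5350145 + 2*I*sqrt(2) ≈ -5.3501e+6 + 2.8284*I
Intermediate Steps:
Q = -4833 (Q = -26*189 + 81 = -4914 + 81 = -4833)
u = -14 + 2*I*sqrt(2) (u = -14 + sqrt(-6 - 2) = -14 + sqrt(-8) = -14 + 2*I*sqrt(2) ≈ -14.0 + 2.8284*I)
V(k) = -14 + 2*I*sqrt(2)
1107*Q + V(-4) = 1107*(-4833) + (-14 + 2*I*sqrt(2)) = -5350131 + (-14 + 2*I*sqrt(2)) = -5350145 + 2*I*sqrt(2)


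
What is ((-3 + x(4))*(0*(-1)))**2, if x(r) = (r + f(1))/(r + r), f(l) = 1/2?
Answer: 0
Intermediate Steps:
f(l) = 1/2
x(r) = (1/2 + r)/(2*r) (x(r) = (r + 1/2)/(r + r) = (1/2 + r)/((2*r)) = (1/2 + r)*(1/(2*r)) = (1/2 + r)/(2*r))
((-3 + x(4))*(0*(-1)))**2 = ((-3 + (1/4)*(1 + 2*4)/4)*(0*(-1)))**2 = ((-3 + (1/4)*(1/4)*(1 + 8))*0)**2 = ((-3 + (1/4)*(1/4)*9)*0)**2 = ((-3 + 9/16)*0)**2 = (-39/16*0)**2 = 0**2 = 0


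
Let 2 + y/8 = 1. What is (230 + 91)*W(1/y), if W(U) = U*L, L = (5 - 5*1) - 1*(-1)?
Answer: -321/8 ≈ -40.125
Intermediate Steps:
y = -8 (y = -16 + 8*1 = -16 + 8 = -8)
L = 1 (L = (5 - 5) + 1 = 0 + 1 = 1)
W(U) = U (W(U) = U*1 = U)
(230 + 91)*W(1/y) = (230 + 91)/(-8) = 321*(-1/8) = -321/8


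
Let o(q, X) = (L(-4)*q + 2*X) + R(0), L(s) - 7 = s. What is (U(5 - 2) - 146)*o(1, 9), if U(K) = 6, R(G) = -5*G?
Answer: -2940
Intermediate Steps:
L(s) = 7 + s
o(q, X) = 2*X + 3*q (o(q, X) = ((7 - 4)*q + 2*X) - 5*0 = (3*q + 2*X) + 0 = (2*X + 3*q) + 0 = 2*X + 3*q)
(U(5 - 2) - 146)*o(1, 9) = (6 - 146)*(2*9 + 3*1) = -140*(18 + 3) = -140*21 = -2940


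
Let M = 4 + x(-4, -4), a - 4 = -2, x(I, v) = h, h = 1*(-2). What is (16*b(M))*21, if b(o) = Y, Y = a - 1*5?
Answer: -1008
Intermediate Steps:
h = -2
x(I, v) = -2
a = 2 (a = 4 - 2 = 2)
M = 2 (M = 4 - 2 = 2)
Y = -3 (Y = 2 - 1*5 = 2 - 5 = -3)
b(o) = -3
(16*b(M))*21 = (16*(-3))*21 = -48*21 = -1008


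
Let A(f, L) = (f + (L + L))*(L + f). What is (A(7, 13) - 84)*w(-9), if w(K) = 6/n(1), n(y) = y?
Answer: 3456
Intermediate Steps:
w(K) = 6 (w(K) = 6/1 = 6*1 = 6)
A(f, L) = (L + f)*(f + 2*L) (A(f, L) = (f + 2*L)*(L + f) = (L + f)*(f + 2*L))
(A(7, 13) - 84)*w(-9) = ((7² + 2*13² + 3*13*7) - 84)*6 = ((49 + 2*169 + 273) - 84)*6 = ((49 + 338 + 273) - 84)*6 = (660 - 84)*6 = 576*6 = 3456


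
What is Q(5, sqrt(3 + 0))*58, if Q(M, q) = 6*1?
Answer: 348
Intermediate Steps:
Q(M, q) = 6
Q(5, sqrt(3 + 0))*58 = 6*58 = 348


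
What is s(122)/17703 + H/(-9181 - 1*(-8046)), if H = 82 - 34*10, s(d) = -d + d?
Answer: 258/1135 ≈ 0.22731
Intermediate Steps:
s(d) = 0
H = -258 (H = 82 - 340 = -258)
s(122)/17703 + H/(-9181 - 1*(-8046)) = 0/17703 - 258/(-9181 - 1*(-8046)) = 0*(1/17703) - 258/(-9181 + 8046) = 0 - 258/(-1135) = 0 - 258*(-1/1135) = 0 + 258/1135 = 258/1135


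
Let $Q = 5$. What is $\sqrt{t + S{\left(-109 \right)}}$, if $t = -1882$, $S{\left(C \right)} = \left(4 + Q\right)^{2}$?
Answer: $i \sqrt{1801} \approx 42.438 i$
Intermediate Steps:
$S{\left(C \right)} = 81$ ($S{\left(C \right)} = \left(4 + 5\right)^{2} = 9^{2} = 81$)
$\sqrt{t + S{\left(-109 \right)}} = \sqrt{-1882 + 81} = \sqrt{-1801} = i \sqrt{1801}$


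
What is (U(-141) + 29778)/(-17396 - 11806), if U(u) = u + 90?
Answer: -9909/9734 ≈ -1.0180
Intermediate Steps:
U(u) = 90 + u
(U(-141) + 29778)/(-17396 - 11806) = ((90 - 141) + 29778)/(-17396 - 11806) = (-51 + 29778)/(-29202) = 29727*(-1/29202) = -9909/9734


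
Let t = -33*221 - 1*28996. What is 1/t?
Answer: -1/36289 ≈ -2.7557e-5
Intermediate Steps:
t = -36289 (t = -7293 - 28996 = -36289)
1/t = 1/(-36289) = -1/36289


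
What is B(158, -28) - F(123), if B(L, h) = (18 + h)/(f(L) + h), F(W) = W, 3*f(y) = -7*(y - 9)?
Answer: -138591/1127 ≈ -122.97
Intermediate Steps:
f(y) = 21 - 7*y/3 (f(y) = (-7*(y - 9))/3 = (-7*(-9 + y))/3 = (63 - 7*y)/3 = 21 - 7*y/3)
B(L, h) = (18 + h)/(21 + h - 7*L/3) (B(L, h) = (18 + h)/((21 - 7*L/3) + h) = (18 + h)/(21 + h - 7*L/3))
B(158, -28) - F(123) = 3*(18 - 28)/(63 - 7*158 + 3*(-28)) - 1*123 = 3*(-10)/(63 - 1106 - 84) - 123 = 3*(-10)/(-1127) - 123 = 3*(-1/1127)*(-10) - 123 = 30/1127 - 123 = -138591/1127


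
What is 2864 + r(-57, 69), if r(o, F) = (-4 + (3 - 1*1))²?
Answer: 2868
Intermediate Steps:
r(o, F) = 4 (r(o, F) = (-4 + (3 - 1))² = (-4 + 2)² = (-2)² = 4)
2864 + r(-57, 69) = 2864 + 4 = 2868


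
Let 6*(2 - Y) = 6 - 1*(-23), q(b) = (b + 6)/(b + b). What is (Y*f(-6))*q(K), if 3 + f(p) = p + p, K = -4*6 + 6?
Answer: 85/6 ≈ 14.167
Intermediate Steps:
K = -18 (K = -24 + 6 = -18)
f(p) = -3 + 2*p (f(p) = -3 + (p + p) = -3 + 2*p)
q(b) = (6 + b)/(2*b) (q(b) = (6 + b)/((2*b)) = (6 + b)*(1/(2*b)) = (6 + b)/(2*b))
Y = -17/6 (Y = 2 - (6 - 1*(-23))/6 = 2 - (6 + 23)/6 = 2 - 1/6*29 = 2 - 29/6 = -17/6 ≈ -2.8333)
(Y*f(-6))*q(K) = (-17*(-3 + 2*(-6))/6)*((1/2)*(6 - 18)/(-18)) = (-17*(-3 - 12)/6)*((1/2)*(-1/18)*(-12)) = -17/6*(-15)*(1/3) = (85/2)*(1/3) = 85/6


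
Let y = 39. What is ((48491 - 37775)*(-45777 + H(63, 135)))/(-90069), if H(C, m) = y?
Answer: 23339448/4289 ≈ 5441.7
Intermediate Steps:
H(C, m) = 39
((48491 - 37775)*(-45777 + H(63, 135)))/(-90069) = ((48491 - 37775)*(-45777 + 39))/(-90069) = (10716*(-45738))*(-1/90069) = -490128408*(-1/90069) = 23339448/4289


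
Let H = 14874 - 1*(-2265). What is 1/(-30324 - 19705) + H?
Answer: 857447030/50029 ≈ 17139.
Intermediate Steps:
H = 17139 (H = 14874 + 2265 = 17139)
1/(-30324 - 19705) + H = 1/(-30324 - 19705) + 17139 = 1/(-50029) + 17139 = -1/50029 + 17139 = 857447030/50029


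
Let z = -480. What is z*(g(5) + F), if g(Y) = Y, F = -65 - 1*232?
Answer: 140160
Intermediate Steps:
F = -297 (F = -65 - 232 = -297)
z*(g(5) + F) = -480*(5 - 297) = -480*(-292) = 140160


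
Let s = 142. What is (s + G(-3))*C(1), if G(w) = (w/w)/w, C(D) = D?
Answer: 425/3 ≈ 141.67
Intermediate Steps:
G(w) = 1/w
(s + G(-3))*C(1) = (142 + 1/(-3))*1 = (142 - ⅓)*1 = (425/3)*1 = 425/3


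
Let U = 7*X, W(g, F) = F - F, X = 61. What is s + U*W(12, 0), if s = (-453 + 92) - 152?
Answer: -513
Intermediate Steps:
W(g, F) = 0
s = -513 (s = -361 - 152 = -513)
U = 427 (U = 7*61 = 427)
s + U*W(12, 0) = -513 + 427*0 = -513 + 0 = -513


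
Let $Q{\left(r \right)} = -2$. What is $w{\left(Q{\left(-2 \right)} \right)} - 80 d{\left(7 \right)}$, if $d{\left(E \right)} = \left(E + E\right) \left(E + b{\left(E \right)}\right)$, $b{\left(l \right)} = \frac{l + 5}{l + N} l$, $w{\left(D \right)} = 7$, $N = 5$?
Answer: $-15673$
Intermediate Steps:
$b{\left(l \right)} = l$ ($b{\left(l \right)} = \frac{l + 5}{l + 5} l = \frac{5 + l}{5 + l} l = 1 l = l$)
$d{\left(E \right)} = 4 E^{2}$ ($d{\left(E \right)} = \left(E + E\right) \left(E + E\right) = 2 E 2 E = 4 E^{2}$)
$w{\left(Q{\left(-2 \right)} \right)} - 80 d{\left(7 \right)} = 7 - 80 \cdot 4 \cdot 7^{2} = 7 - 80 \cdot 4 \cdot 49 = 7 - 15680 = -15673$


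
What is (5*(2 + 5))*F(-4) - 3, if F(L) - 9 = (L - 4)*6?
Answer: -1368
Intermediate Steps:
F(L) = -15 + 6*L (F(L) = 9 + (L - 4)*6 = 9 + (-4 + L)*6 = 9 + (-24 + 6*L) = -15 + 6*L)
(5*(2 + 5))*F(-4) - 3 = (5*(2 + 5))*(-15 + 6*(-4)) - 3 = (5*7)*(-15 - 24) - 3 = 35*(-39) - 3 = -1365 - 3 = -1368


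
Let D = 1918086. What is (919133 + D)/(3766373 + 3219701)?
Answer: 2837219/6986074 ≈ 0.40613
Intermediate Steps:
(919133 + D)/(3766373 + 3219701) = (919133 + 1918086)/(3766373 + 3219701) = 2837219/6986074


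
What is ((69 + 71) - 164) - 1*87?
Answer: -111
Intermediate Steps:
((69 + 71) - 164) - 1*87 = (140 - 164) - 87 = -24 - 87 = -111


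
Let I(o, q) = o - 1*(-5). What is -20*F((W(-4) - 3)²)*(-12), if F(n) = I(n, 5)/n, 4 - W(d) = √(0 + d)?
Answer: 96 + 192*I ≈ 96.0 + 192.0*I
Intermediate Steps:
W(d) = 4 - √d (W(d) = 4 - √(0 + d) = 4 - √d)
I(o, q) = 5 + o (I(o, q) = o + 5 = 5 + o)
F(n) = (5 + n)/n
-20*F((W(-4) - 3)²)*(-12) = -20*(5 + ((4 - √(-4)) - 3)²)/(((4 - √(-4)) - 3)²)*(-12) = -20*(5 + ((4 - 2*I) - 3)²)/(((4 - 2*I) - 3)²)*(-12) = -20*(5 + (1 - 2*I)²)/((1 - 2*I)²)*(-12) = -20*(5 + (1 - 2*I)²)/(1 - 2*I)²*(-12) = 240*(5 + (1 - 2*I)²)/(1 - 2*I)²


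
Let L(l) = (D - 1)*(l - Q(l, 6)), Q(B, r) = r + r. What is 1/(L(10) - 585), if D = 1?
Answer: -1/585 ≈ -0.0017094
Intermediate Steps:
Q(B, r) = 2*r
L(l) = 0 (L(l) = (1 - 1)*(l - 2*6) = 0*(l - 1*12) = 0*(l - 12) = 0*(-12 + l) = 0)
1/(L(10) - 585) = 1/(0 - 585) = 1/(-585) = -1/585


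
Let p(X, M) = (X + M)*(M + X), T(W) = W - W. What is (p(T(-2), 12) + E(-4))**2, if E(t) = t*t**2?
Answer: 6400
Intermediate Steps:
T(W) = 0
p(X, M) = (M + X)**2 (p(X, M) = (M + X)*(M + X) = (M + X)**2)
E(t) = t**3
(p(T(-2), 12) + E(-4))**2 = ((12 + 0)**2 + (-4)**3)**2 = (12**2 - 64)**2 = (144 - 64)**2 = 80**2 = 6400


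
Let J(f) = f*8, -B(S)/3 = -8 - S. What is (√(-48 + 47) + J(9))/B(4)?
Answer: 2 + I/36 ≈ 2.0 + 0.027778*I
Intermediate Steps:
B(S) = 24 + 3*S (B(S) = -3*(-8 - S) = 24 + 3*S)
J(f) = 8*f
(√(-48 + 47) + J(9))/B(4) = (√(-48 + 47) + 8*9)/(24 + 3*4) = (√(-1) + 72)/(24 + 12) = (I + 72)/36 = (72 + I)/36 = 2 + I/36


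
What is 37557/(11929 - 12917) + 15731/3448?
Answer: -2191429/65512 ≈ -33.451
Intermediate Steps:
37557/(11929 - 12917) + 15731/3448 = 37557/(-988) + 15731*(1/3448) = 37557*(-1/988) + 15731/3448 = -2889/76 + 15731/3448 = -2191429/65512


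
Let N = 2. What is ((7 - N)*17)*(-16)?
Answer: -1360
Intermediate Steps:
((7 - N)*17)*(-16) = ((7 - 1*2)*17)*(-16) = ((7 - 2)*17)*(-16) = (5*17)*(-16) = 85*(-16) = -1360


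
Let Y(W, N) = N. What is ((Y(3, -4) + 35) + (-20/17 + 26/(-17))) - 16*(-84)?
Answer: 23329/17 ≈ 1372.3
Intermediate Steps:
((Y(3, -4) + 35) + (-20/17 + 26/(-17))) - 16*(-84) = ((-4 + 35) + (-20/17 + 26/(-17))) - 16*(-84) = (31 + (-20*1/17 + 26*(-1/17))) + 1344 = (31 + (-20/17 - 26/17)) + 1344 = (31 - 46/17) + 1344 = 481/17 + 1344 = 23329/17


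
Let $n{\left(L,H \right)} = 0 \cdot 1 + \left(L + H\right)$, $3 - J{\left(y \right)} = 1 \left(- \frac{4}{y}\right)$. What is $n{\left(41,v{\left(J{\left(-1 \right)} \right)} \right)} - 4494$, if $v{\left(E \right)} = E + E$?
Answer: $-4455$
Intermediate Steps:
$J{\left(y \right)} = 3 + \frac{4}{y}$ ($J{\left(y \right)} = 3 - 1 \left(- \frac{4}{y}\right) = 3 - - \frac{4}{y} = 3 + \frac{4}{y}$)
$v{\left(E \right)} = 2 E$
$n{\left(L,H \right)} = H + L$ ($n{\left(L,H \right)} = 0 + \left(H + L\right) = H + L$)
$n{\left(41,v{\left(J{\left(-1 \right)} \right)} \right)} - 4494 = \left(2 \left(3 + \frac{4}{-1}\right) + 41\right) - 4494 = \left(2 \left(3 + 4 \left(-1\right)\right) + 41\right) - 4494 = \left(2 \left(3 - 4\right) + 41\right) - 4494 = \left(2 \left(-1\right) + 41\right) - 4494 = \left(-2 + 41\right) - 4494 = 39 - 4494 = -4455$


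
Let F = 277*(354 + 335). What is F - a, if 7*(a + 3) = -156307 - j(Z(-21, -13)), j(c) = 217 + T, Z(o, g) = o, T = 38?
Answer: 213222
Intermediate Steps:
j(c) = 255 (j(c) = 217 + 38 = 255)
a = -22369 (a = -3 + (-156307 - 1*255)/7 = -3 + (-156307 - 255)/7 = -3 + (⅐)*(-156562) = -3 - 22366 = -22369)
F = 190853 (F = 277*689 = 190853)
F - a = 190853 - 1*(-22369) = 190853 + 22369 = 213222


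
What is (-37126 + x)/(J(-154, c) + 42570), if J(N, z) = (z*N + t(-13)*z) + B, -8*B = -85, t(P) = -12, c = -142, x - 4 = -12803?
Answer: -399400/529221 ≈ -0.75469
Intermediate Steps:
x = -12799 (x = 4 - 12803 = -12799)
B = 85/8 (B = -⅛*(-85) = 85/8 ≈ 10.625)
J(N, z) = 85/8 - 12*z + N*z (J(N, z) = (z*N - 12*z) + 85/8 = (N*z - 12*z) + 85/8 = (-12*z + N*z) + 85/8 = 85/8 - 12*z + N*z)
(-37126 + x)/(J(-154, c) + 42570) = (-37126 - 12799)/((85/8 - 12*(-142) - 154*(-142)) + 42570) = -49925/((85/8 + 1704 + 21868) + 42570) = -49925/(188661/8 + 42570) = -49925/529221/8 = -49925*8/529221 = -399400/529221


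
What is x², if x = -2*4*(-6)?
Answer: 2304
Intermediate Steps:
x = 48 (x = -8*(-6) = 48)
x² = 48² = 2304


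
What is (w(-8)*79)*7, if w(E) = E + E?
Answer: -8848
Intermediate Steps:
w(E) = 2*E
(w(-8)*79)*7 = ((2*(-8))*79)*7 = -16*79*7 = -1264*7 = -8848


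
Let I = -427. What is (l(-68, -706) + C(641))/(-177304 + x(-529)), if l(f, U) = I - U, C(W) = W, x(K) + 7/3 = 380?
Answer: -2760/530779 ≈ -0.0051999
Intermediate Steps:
x(K) = 1133/3 (x(K) = -7/3 + 380 = 1133/3)
l(f, U) = -427 - U
(l(-68, -706) + C(641))/(-177304 + x(-529)) = ((-427 - 1*(-706)) + 641)/(-177304 + 1133/3) = ((-427 + 706) + 641)/(-530779/3) = (279 + 641)*(-3/530779) = 920*(-3/530779) = -2760/530779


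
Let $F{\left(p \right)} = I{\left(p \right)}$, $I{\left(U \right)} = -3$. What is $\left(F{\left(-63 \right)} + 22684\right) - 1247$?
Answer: $21434$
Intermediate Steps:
$F{\left(p \right)} = -3$
$\left(F{\left(-63 \right)} + 22684\right) - 1247 = \left(-3 + 22684\right) - 1247 = 22681 - 1247 = 21434$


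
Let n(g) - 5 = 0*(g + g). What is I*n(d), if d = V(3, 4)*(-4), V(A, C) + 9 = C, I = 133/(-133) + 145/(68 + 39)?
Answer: 190/107 ≈ 1.7757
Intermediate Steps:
I = 38/107 (I = 133*(-1/133) + 145/107 = -1 + 145*(1/107) = -1 + 145/107 = 38/107 ≈ 0.35514)
V(A, C) = -9 + C
d = 20 (d = (-9 + 4)*(-4) = -5*(-4) = 20)
n(g) = 5 (n(g) = 5 + 0*(g + g) = 5 + 0*(2*g) = 5 + 0 = 5)
I*n(d) = (38/107)*5 = 190/107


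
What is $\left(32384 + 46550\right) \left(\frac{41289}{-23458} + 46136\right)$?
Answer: $\frac{42711858299533}{11729} \approx 3.6416 \cdot 10^{9}$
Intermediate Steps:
$\left(32384 + 46550\right) \left(\frac{41289}{-23458} + 46136\right) = 78934 \left(41289 \left(- \frac{1}{23458}\right) + 46136\right) = 78934 \left(- \frac{41289}{23458} + 46136\right) = 78934 \cdot \frac{1082216999}{23458} = \frac{42711858299533}{11729}$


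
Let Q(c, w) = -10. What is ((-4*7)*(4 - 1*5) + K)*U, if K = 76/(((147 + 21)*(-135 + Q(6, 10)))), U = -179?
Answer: -30519679/6090 ≈ -5011.4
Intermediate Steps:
K = -19/6090 (K = 76/(((147 + 21)*(-135 - 10))) = 76/((168*(-145))) = 76/(-24360) = 76*(-1/24360) = -19/6090 ≈ -0.0031199)
((-4*7)*(4 - 1*5) + K)*U = ((-4*7)*(4 - 1*5) - 19/6090)*(-179) = (-28*(4 - 5) - 19/6090)*(-179) = (-28*(-1) - 19/6090)*(-179) = (28 - 19/6090)*(-179) = (170501/6090)*(-179) = -30519679/6090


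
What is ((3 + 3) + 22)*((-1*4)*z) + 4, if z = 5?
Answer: -556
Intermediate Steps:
((3 + 3) + 22)*((-1*4)*z) + 4 = ((3 + 3) + 22)*(-1*4*5) + 4 = (6 + 22)*(-4*5) + 4 = 28*(-20) + 4 = -560 + 4 = -556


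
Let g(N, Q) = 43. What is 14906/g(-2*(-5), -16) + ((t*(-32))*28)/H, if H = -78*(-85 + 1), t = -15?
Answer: 584774/1677 ≈ 348.70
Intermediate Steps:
H = 6552 (H = -78*(-84) = 6552)
14906/g(-2*(-5), -16) + ((t*(-32))*28)/H = 14906/43 + (-15*(-32)*28)/6552 = 14906*(1/43) + (480*28)*(1/6552) = 14906/43 + 13440*(1/6552) = 14906/43 + 80/39 = 584774/1677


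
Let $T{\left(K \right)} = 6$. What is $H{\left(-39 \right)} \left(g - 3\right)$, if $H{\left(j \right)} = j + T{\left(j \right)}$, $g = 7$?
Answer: $-132$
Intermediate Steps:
$H{\left(j \right)} = 6 + j$ ($H{\left(j \right)} = j + 6 = 6 + j$)
$H{\left(-39 \right)} \left(g - 3\right) = \left(6 - 39\right) \left(7 - 3\right) = - 33 \left(7 - 3\right) = \left(-33\right) 4 = -132$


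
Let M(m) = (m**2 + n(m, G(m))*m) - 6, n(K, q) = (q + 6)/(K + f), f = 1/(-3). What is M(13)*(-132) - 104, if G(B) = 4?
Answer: -436520/19 ≈ -22975.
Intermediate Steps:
f = -1/3 (f = 1*(-1/3) = -1/3 ≈ -0.33333)
n(K, q) = (6 + q)/(-1/3 + K) (n(K, q) = (q + 6)/(K - 1/3) = (6 + q)/(-1/3 + K))
M(m) = -6 + m**2 + 30*m/(-1 + 3*m) (M(m) = (m**2 + (3*(6 + 4)/(-1 + 3*m))*m) - 6 = (m**2 + (3*10/(-1 + 3*m))*m) - 6 = (m**2 + (30/(-1 + 3*m))*m) - 6 = (m**2 + 30*m/(-1 + 3*m)) - 6 = -6 + m**2 + 30*m/(-1 + 3*m))
M(13)*(-132) - 104 = ((30*13 + (-1 + 3*13)*(-6 + 13**2))/(-1 + 3*13))*(-132) - 104 = ((390 + (-1 + 39)*(-6 + 169))/(-1 + 39))*(-132) - 104 = ((390 + 38*163)/38)*(-132) - 104 = ((390 + 6194)/38)*(-132) - 104 = ((1/38)*6584)*(-132) - 104 = (3292/19)*(-132) - 104 = -434544/19 - 104 = -436520/19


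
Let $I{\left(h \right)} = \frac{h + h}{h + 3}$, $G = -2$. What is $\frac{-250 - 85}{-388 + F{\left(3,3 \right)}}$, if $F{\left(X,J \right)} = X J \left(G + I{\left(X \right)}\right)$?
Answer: $\frac{335}{397} \approx 0.84383$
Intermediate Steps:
$I{\left(h \right)} = \frac{2 h}{3 + h}$
$F{\left(X,J \right)} = J X \left(-2 + \frac{2 X}{3 + X}\right)$ ($F{\left(X,J \right)} = X J \left(-2 + \frac{2 X}{3 + X}\right) = J X \left(-2 + \frac{2 X}{3 + X}\right)$)
$\frac{-250 - 85}{-388 + F{\left(3,3 \right)}} = \frac{-250 - 85}{-388 - 18 \cdot 3 \frac{1}{3 + 3}} = - \frac{335}{-388 - 18 \cdot 3 \cdot \frac{1}{6}} = - \frac{335}{-388 - 9} = - \frac{335}{-397} = \left(-335\right) \left(- \frac{1}{397}\right) = \frac{335}{397}$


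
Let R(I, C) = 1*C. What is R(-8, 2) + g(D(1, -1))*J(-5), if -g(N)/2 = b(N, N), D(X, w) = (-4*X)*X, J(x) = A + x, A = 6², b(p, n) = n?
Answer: 250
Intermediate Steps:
R(I, C) = C
A = 36
J(x) = 36 + x
D(X, w) = -4*X²
g(N) = -2*N
R(-8, 2) + g(D(1, -1))*J(-5) = 2 + (-(-8)*1²)*(36 - 5) = 2 - (-8)*31 = 2 - 2*(-4)*31 = 2 + 8*31 = 2 + 248 = 250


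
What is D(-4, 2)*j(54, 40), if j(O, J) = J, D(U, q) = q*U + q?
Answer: -240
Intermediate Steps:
D(U, q) = q + U*q (D(U, q) = U*q + q = q + U*q)
D(-4, 2)*j(54, 40) = (2*(1 - 4))*40 = (2*(-3))*40 = -6*40 = -240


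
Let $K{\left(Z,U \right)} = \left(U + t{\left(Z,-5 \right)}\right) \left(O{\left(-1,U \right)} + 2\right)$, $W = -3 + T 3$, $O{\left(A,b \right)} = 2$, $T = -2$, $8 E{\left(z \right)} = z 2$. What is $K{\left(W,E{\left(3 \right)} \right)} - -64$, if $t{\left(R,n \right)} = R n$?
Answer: $247$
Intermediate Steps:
$E{\left(z \right)} = \frac{z}{4}$ ($E{\left(z \right)} = \frac{z 2}{8} = \frac{2 z}{8} = \frac{z}{4}$)
$W = -9$ ($W = -3 - 6 = -9$)
$K{\left(Z,U \right)} = - 20 Z + 4 U$ ($K{\left(Z,U \right)} = \left(U + Z \left(-5\right)\right) \left(2 + 2\right) = \left(U - 5 Z\right) 4 = - 20 Z + 4 U$)
$K{\left(W,E{\left(3 \right)} \right)} - -64 = \left(\left(-20\right) \left(-9\right) + 4 \cdot \frac{1}{4} \cdot 3\right) - -64 = \left(180 + 4 \cdot \frac{3}{4}\right) + 64 = \left(180 + 3\right) + 64 = 183 + 64 = 247$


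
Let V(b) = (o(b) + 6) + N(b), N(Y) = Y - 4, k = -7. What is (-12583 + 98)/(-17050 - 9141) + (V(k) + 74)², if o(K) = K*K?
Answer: 33154179/2381 ≈ 13924.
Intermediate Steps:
o(K) = K²
N(Y) = -4 + Y
V(b) = 2 + b + b² (V(b) = (b² + 6) + (-4 + b) = (6 + b²) + (-4 + b) = 2 + b + b²)
(-12583 + 98)/(-17050 - 9141) + (V(k) + 74)² = (-12583 + 98)/(-17050 - 9141) + ((2 - 7 + (-7)²) + 74)² = -12485/(-26191) + ((2 - 7 + 49) + 74)² = -12485*(-1/26191) + (44 + 74)² = 1135/2381 + 118² = 1135/2381 + 13924 = 33154179/2381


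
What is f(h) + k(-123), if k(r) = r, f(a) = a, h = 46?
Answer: -77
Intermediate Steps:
f(h) + k(-123) = 46 - 123 = -77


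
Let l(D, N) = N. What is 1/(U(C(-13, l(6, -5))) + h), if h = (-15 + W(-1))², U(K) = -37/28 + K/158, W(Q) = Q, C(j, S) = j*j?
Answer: 2212/565715 ≈ 0.0039101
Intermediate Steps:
C(j, S) = j²
U(K) = -37/28 + K/158 (U(K) = -37*1/28 + K*(1/158) = -37/28 + K/158)
h = 256 (h = (-15 - 1)² = (-16)² = 256)
1/(U(C(-13, l(6, -5))) + h) = 1/((-37/28 + (1/158)*(-13)²) + 256) = 1/((-37/28 + (1/158)*169) + 256) = 1/((-37/28 + 169/158) + 256) = 1/(-557/2212 + 256) = 1/(565715/2212) = 2212/565715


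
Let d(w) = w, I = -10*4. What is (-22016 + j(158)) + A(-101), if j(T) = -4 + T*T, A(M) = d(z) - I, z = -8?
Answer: 2976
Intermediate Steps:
I = -40
A(M) = 32 (A(M) = -8 - 1*(-40) = -8 + 40 = 32)
j(T) = -4 + T²
(-22016 + j(158)) + A(-101) = (-22016 + (-4 + 158²)) + 32 = (-22016 + (-4 + 24964)) + 32 = (-22016 + 24960) + 32 = 2944 + 32 = 2976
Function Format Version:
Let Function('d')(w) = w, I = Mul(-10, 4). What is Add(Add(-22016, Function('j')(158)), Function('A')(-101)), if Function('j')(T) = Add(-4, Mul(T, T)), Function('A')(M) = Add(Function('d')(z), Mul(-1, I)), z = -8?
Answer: 2976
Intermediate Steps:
I = -40
Function('A')(M) = 32 (Function('A')(M) = Add(-8, Mul(-1, -40)) = Add(-8, 40) = 32)
Function('j')(T) = Add(-4, Pow(T, 2))
Add(Add(-22016, Function('j')(158)), Function('A')(-101)) = Add(Add(-22016, Add(-4, Pow(158, 2))), 32) = Add(Add(-22016, Add(-4, 24964)), 32) = Add(Add(-22016, 24960), 32) = Add(2944, 32) = 2976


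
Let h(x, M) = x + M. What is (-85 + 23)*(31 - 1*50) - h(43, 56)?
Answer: 1079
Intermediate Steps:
h(x, M) = M + x
(-85 + 23)*(31 - 1*50) - h(43, 56) = (-85 + 23)*(31 - 1*50) - (56 + 43) = -62*(31 - 50) - 1*99 = -62*(-19) - 99 = 1178 - 99 = 1079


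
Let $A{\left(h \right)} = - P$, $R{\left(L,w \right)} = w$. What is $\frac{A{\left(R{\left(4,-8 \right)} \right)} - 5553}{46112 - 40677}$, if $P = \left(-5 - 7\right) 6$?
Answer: $- \frac{5481}{5435} \approx -1.0085$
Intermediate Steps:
$P = -72$ ($P = \left(-12\right) 6 = -72$)
$A{\left(h \right)} = 72$ ($A{\left(h \right)} = \left(-1\right) \left(-72\right) = 72$)
$\frac{A{\left(R{\left(4,-8 \right)} \right)} - 5553}{46112 - 40677} = \frac{72 - 5553}{46112 - 40677} = - \frac{5481}{5435}$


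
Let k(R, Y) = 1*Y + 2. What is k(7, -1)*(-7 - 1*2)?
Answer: -9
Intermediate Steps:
k(R, Y) = 2 + Y (k(R, Y) = Y + 2 = 2 + Y)
k(7, -1)*(-7 - 1*2) = (2 - 1)*(-7 - 1*2) = 1*(-7 - 2) = 1*(-9) = -9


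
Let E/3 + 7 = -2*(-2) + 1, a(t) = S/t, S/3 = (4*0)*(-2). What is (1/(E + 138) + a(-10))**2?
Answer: 1/17424 ≈ 5.7392e-5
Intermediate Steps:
S = 0 (S = 3*((4*0)*(-2)) = 3*(0*(-2)) = 3*0 = 0)
a(t) = 0 (a(t) = 0/t = 0)
E = -6 (E = -21 + 3*(-2*(-2) + 1) = -21 + 3*(4 + 1) = -21 + 3*5 = -21 + 15 = -6)
(1/(E + 138) + a(-10))**2 = (1/(-6 + 138) + 0)**2 = (1/132 + 0)**2 = (1/132)**2 = 1/17424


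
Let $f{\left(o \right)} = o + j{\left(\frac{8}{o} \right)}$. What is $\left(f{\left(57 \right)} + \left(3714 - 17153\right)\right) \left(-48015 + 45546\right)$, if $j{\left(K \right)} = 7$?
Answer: $33022875$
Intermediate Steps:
$f{\left(o \right)} = 7 + o$ ($f{\left(o \right)} = o + 7 = 7 + o$)
$\left(f{\left(57 \right)} + \left(3714 - 17153\right)\right) \left(-48015 + 45546\right) = \left(\left(7 + 57\right) + \left(3714 - 17153\right)\right) \left(-48015 + 45546\right) = \left(64 - 13439\right) \left(-2469\right) = \left(-13375\right) \left(-2469\right) = 33022875$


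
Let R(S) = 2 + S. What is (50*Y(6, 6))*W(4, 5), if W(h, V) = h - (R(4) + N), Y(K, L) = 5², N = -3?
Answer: 1250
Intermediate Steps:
Y(K, L) = 25
W(h, V) = -3 + h (W(h, V) = h - ((2 + 4) - 3) = h - (6 - 3) = h - 1*3 = h - 3 = -3 + h)
(50*Y(6, 6))*W(4, 5) = (50*25)*(-3 + 4) = 1250*1 = 1250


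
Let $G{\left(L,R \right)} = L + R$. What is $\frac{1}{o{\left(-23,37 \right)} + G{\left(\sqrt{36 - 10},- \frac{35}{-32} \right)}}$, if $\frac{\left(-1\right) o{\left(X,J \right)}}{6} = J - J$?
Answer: $- \frac{1120}{25399} + \frac{1024 \sqrt{26}}{25399} \approx 0.16148$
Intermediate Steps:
$o{\left(X,J \right)} = 0$ ($o{\left(X,J \right)} = - 6 \left(J - J\right) = \left(-6\right) 0 = 0$)
$\frac{1}{o{\left(-23,37 \right)} + G{\left(\sqrt{36 - 10},- \frac{35}{-32} \right)}} = \frac{1}{0 - \left(- \frac{35}{32} - \sqrt{36 - 10}\right)} = \frac{1}{0 + \left(\sqrt{26} + \frac{35}{32}\right)} = \frac{1}{0 + \left(\frac{35}{32} + \sqrt{26}\right)} = \frac{1}{\frac{35}{32} + \sqrt{26}}$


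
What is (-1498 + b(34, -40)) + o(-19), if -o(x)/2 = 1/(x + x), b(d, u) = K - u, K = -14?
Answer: -27967/19 ≈ -1471.9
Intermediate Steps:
b(d, u) = -14 - u
o(x) = -1/x (o(x) = -2/(x + x) = -2*1/(2*x) = -1/x)
(-1498 + b(34, -40)) + o(-19) = (-1498 + (-14 - 1*(-40))) - 1/(-19) = (-1498 + (-14 + 40)) - 1*(-1/19) = (-1498 + 26) + 1/19 = -1472 + 1/19 = -27967/19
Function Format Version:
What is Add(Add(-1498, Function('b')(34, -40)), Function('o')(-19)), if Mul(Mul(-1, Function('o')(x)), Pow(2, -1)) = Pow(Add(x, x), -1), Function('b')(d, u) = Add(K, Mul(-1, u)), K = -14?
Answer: Rational(-27967, 19) ≈ -1471.9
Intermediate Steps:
Function('b')(d, u) = Add(-14, Mul(-1, u))
Function('o')(x) = Mul(-1, Pow(x, -1)) (Function('o')(x) = Mul(-2, Pow(Add(x, x), -1)) = Mul(-2, Pow(Mul(2, x), -1)) = Mul(-2, Mul(Rational(1, 2), Pow(x, -1))) = Mul(-1, Pow(x, -1)))
Add(Add(-1498, Function('b')(34, -40)), Function('o')(-19)) = Add(Add(-1498, Add(-14, Mul(-1, -40))), Mul(-1, Pow(-19, -1))) = Add(Add(-1498, Add(-14, 40)), Mul(-1, Rational(-1, 19))) = Add(Add(-1498, 26), Rational(1, 19)) = Add(-1472, Rational(1, 19)) = Rational(-27967, 19)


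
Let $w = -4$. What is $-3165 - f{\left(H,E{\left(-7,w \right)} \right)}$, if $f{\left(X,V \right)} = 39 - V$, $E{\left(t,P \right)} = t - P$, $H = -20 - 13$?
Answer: $-3207$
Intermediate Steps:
$H = -33$
$-3165 - f{\left(H,E{\left(-7,w \right)} \right)} = -3165 - \left(39 - \left(-7 - -4\right)\right) = -3165 - \left(39 - \left(-7 + 4\right)\right) = -3165 - \left(39 - -3\right) = -3165 - \left(39 + 3\right) = -3165 - 42 = -3207$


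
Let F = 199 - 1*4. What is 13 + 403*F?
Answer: 78598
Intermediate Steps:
F = 195 (F = 199 - 4 = 195)
13 + 403*F = 13 + 403*195 = 13 + 78585 = 78598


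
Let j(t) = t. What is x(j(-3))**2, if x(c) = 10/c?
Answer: 100/9 ≈ 11.111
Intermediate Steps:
x(j(-3))**2 = (10/(-3))**2 = (10*(-1/3))**2 = (-10/3)**2 = 100/9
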